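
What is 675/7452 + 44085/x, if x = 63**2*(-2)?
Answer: -664945/121716 ≈ -5.4631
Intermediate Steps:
x = -7938 (x = 3969*(-2) = -7938)
675/7452 + 44085/x = 675/7452 + 44085/(-7938) = 675*(1/7452) + 44085*(-1/7938) = 25/276 - 14695/2646 = -664945/121716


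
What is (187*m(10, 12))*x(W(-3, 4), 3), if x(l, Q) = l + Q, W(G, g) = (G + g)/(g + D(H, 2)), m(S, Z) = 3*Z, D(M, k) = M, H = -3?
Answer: 26928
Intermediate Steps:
W(G, g) = (G + g)/(-3 + g) (W(G, g) = (G + g)/(g - 3) = (G + g)/(-3 + g))
x(l, Q) = Q + l
(187*m(10, 12))*x(W(-3, 4), 3) = (187*(3*12))*(3 + (-3 + 4)/(-3 + 4)) = (187*36)*(3 + 1/1) = 6732*(3 + 1*1) = 6732*(3 + 1) = 6732*4 = 26928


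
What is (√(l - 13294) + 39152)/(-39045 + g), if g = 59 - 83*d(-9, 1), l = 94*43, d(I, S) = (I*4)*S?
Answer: -19576/17999 - 3*I*√257/17999 ≈ -1.0876 - 0.002672*I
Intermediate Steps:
d(I, S) = 4*I*S (d(I, S) = (4*I)*S = 4*I*S)
l = 4042
g = 3047 (g = 59 - 332*(-9) = 59 - 83*(-36) = 59 + 2988 = 3047)
(√(l - 13294) + 39152)/(-39045 + g) = (√(4042 - 13294) + 39152)/(-39045 + 3047) = (√(-9252) + 39152)/(-35998) = (6*I*√257 + 39152)*(-1/35998) = (39152 + 6*I*√257)*(-1/35998) = -19576/17999 - 3*I*√257/17999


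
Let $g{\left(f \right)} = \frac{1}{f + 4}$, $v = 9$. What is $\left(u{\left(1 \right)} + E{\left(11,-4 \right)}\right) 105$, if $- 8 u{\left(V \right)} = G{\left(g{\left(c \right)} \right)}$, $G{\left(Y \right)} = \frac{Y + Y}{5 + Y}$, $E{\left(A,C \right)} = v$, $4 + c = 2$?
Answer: $\frac{41475}{44} \approx 942.61$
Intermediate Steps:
$c = -2$ ($c = -4 + 2 = -2$)
$g{\left(f \right)} = \frac{1}{4 + f}$
$E{\left(A,C \right)} = 9$
$G{\left(Y \right)} = \frac{2 Y}{5 + Y}$
$u{\left(V \right)} = - \frac{1}{44}$ ($u{\left(V \right)} = - \frac{2 \frac{1}{4 - 2} \frac{1}{5 + \frac{1}{4 - 2}}}{8} = - \frac{2 \cdot \frac{1}{2} \frac{1}{5 + \frac{1}{2}}}{8} = - \frac{2 \cdot \frac{1}{2} \frac{1}{\frac{11}{2}}}{8} = - \frac{2 \cdot \frac{1}{2} \cdot \frac{2}{11}}{8} = \left(- \frac{1}{8}\right) \frac{2}{11} = - \frac{1}{44}$)
$\left(u{\left(1 \right)} + E{\left(11,-4 \right)}\right) 105 = \left(- \frac{1}{44} + 9\right) 105 = \frac{395}{44} \cdot 105 = \frac{41475}{44}$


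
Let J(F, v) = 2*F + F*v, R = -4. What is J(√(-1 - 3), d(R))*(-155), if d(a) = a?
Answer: 620*I ≈ 620.0*I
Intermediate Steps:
J(√(-1 - 3), d(R))*(-155) = (√(-1 - 3)*(2 - 4))*(-155) = (√(-4)*(-2))*(-155) = ((2*I)*(-2))*(-155) = -4*I*(-155) = 620*I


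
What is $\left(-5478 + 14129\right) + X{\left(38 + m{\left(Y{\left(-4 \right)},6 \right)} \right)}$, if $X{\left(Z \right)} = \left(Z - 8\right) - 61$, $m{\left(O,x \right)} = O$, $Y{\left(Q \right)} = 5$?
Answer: $8625$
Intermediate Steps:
$X{\left(Z \right)} = -69 + Z$ ($X{\left(Z \right)} = \left(-8 + Z\right) - 61 = -69 + Z$)
$\left(-5478 + 14129\right) + X{\left(38 + m{\left(Y{\left(-4 \right)},6 \right)} \right)} = \left(-5478 + 14129\right) + \left(-69 + \left(38 + 5\right)\right) = 8651 + \left(-69 + 43\right) = 8651 - 26 = 8625$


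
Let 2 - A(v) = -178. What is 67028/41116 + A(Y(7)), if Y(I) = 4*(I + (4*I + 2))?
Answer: 1866977/10279 ≈ 181.63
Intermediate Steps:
Y(I) = 8 + 20*I (Y(I) = 4*(I + (2 + 4*I)) = 4*(2 + 5*I) = 8 + 20*I)
A(v) = 180 (A(v) = 2 - 1*(-178) = 2 + 178 = 180)
67028/41116 + A(Y(7)) = 67028/41116 + 180 = 67028*(1/41116) + 180 = 16757/10279 + 180 = 1866977/10279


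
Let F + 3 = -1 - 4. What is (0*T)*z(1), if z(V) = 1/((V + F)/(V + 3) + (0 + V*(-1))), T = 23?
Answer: 0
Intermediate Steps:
F = -8 (F = -3 + (-1 - 4) = -3 - 5 = -8)
z(V) = 1/(-V + (-8 + V)/(3 + V)) (z(V) = 1/((V - 8)/(V + 3) + (0 + V*(-1))) = 1/((-8 + V)/(3 + V) + (0 - V)) = 1/((-8 + V)/(3 + V) - V) = 1/(-V + (-8 + V)/(3 + V)))
(0*T)*z(1) = (0*23)*((-3 - 1*1)/(8 + 1² + 2*1)) = 0*((-3 - 1)/(8 + 1 + 2)) = 0*(-4/11) = 0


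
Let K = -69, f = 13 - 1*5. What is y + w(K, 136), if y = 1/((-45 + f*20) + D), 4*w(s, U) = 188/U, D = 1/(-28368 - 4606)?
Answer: 182708887/515713224 ≈ 0.35428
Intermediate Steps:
f = 8 (f = 13 - 5 = 8)
D = -1/32974 (D = 1/(-32974) = -1/32974 ≈ -3.0327e-5)
w(s, U) = 47/U (w(s, U) = (188/U)/4 = 47/U)
y = 32974/3792009 (y = 1/((-45 + 8*20) - 1/32974) = 1/((-45 + 160) - 1/32974) = 1/(115 - 1/32974) = 1/(3792009/32974) = 32974/3792009 ≈ 0.0086956)
y + w(K, 136) = 32974/3792009 + 47/136 = 182708887/515713224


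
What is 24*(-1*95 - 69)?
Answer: -3936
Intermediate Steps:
24*(-1*95 - 69) = 24*(-95 - 69) = 24*(-164) = -3936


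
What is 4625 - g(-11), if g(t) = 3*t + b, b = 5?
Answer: 4653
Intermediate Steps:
g(t) = 5 + 3*t (g(t) = 3*t + 5 = 5 + 3*t)
4625 - g(-11) = 4625 - (5 + 3*(-11)) = 4625 - (5 - 33) = 4625 - 1*(-28) = 4625 + 28 = 4653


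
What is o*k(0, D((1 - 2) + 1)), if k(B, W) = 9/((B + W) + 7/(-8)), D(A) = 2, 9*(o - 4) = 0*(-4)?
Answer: 32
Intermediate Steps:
o = 4 (o = 4 + (0*(-4))/9 = 4 + (⅑)*0 = 4 + 0 = 4)
k(B, W) = 9/(-7/8 + B + W) (k(B, W) = 9/((B + W) + 7*(-⅛)) = 9/((B + W) - 7/8) = 9/(-7/8 + B + W))
o*k(0, D((1 - 2) + 1)) = 4*(72/(-7 + 8*0 + 8*2)) = 4*(72/(-7 + 0 + 16)) = 4*(72/9) = 4*(72*(⅑)) = 4*8 = 32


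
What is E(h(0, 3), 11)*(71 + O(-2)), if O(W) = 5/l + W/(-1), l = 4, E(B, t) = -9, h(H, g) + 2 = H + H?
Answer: -2673/4 ≈ -668.25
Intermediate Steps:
h(H, g) = -2 + 2*H (h(H, g) = -2 + (H + H) = -2 + 2*H)
O(W) = 5/4 - W (O(W) = 5/4 + W/(-1) = 5*(¼) + W*(-1) = 5/4 - W)
E(h(0, 3), 11)*(71 + O(-2)) = -9*(71 + (5/4 - 1*(-2))) = -9*(71 + (5/4 + 2)) = -9*(71 + 13/4) = -9*297/4 = -2673/4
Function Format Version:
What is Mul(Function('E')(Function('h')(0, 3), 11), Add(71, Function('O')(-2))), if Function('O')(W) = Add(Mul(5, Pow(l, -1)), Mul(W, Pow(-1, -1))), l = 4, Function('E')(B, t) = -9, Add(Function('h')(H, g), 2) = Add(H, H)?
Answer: Rational(-2673, 4) ≈ -668.25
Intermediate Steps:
Function('h')(H, g) = Add(-2, Mul(2, H)) (Function('h')(H, g) = Add(-2, Add(H, H)) = Add(-2, Mul(2, H)))
Function('O')(W) = Add(Rational(5, 4), Mul(-1, W)) (Function('O')(W) = Add(Mul(5, Pow(4, -1)), Mul(W, Pow(-1, -1))) = Add(Mul(5, Rational(1, 4)), Mul(W, -1)) = Add(Rational(5, 4), Mul(-1, W)))
Mul(Function('E')(Function('h')(0, 3), 11), Add(71, Function('O')(-2))) = Mul(-9, Add(71, Add(Rational(5, 4), Mul(-1, -2)))) = Mul(-9, Add(71, Add(Rational(5, 4), 2))) = Mul(-9, Add(71, Rational(13, 4))) = Mul(-9, Rational(297, 4)) = Rational(-2673, 4)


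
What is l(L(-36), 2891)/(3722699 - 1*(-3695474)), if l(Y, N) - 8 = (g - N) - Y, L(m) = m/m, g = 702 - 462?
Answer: -2644/7418173 ≈ -0.00035642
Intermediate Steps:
g = 240
L(m) = 1
l(Y, N) = 248 - N - Y (l(Y, N) = 8 + ((240 - N) - Y) = 8 + (240 - N - Y) = 248 - N - Y)
l(L(-36), 2891)/(3722699 - 1*(-3695474)) = (248 - 1*2891 - 1*1)/(3722699 - 1*(-3695474)) = (248 - 2891 - 1)/(3722699 + 3695474) = -2644/7418173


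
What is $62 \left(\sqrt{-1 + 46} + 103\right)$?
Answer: $6386 + 186 \sqrt{5} \approx 6801.9$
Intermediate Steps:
$62 \left(\sqrt{-1 + 46} + 103\right) = 62 \left(\sqrt{45} + 103\right) = 62 \left(3 \sqrt{5} + 103\right) = 62 \left(103 + 3 \sqrt{5}\right) = 6386 + 186 \sqrt{5}$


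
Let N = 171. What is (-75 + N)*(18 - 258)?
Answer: -23040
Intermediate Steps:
(-75 + N)*(18 - 258) = (-75 + 171)*(18 - 258) = 96*(-240) = -23040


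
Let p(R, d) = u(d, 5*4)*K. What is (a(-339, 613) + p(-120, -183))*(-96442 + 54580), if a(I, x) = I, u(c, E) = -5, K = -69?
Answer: -251172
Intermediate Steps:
p(R, d) = 345 (p(R, d) = -5*(-69) = 345)
(a(-339, 613) + p(-120, -183))*(-96442 + 54580) = (-339 + 345)*(-96442 + 54580) = 6*(-41862) = -251172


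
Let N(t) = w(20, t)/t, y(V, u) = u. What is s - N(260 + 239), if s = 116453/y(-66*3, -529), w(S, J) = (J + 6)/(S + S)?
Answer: -464933805/2111768 ≈ -220.16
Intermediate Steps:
w(S, J) = (6 + J)/(2*S) (w(S, J) = (6 + J)/((2*S)) = (6 + J)*(1/(2*S)) = (6 + J)/(2*S))
N(t) = (3/20 + t/40)/t (N(t) = ((½)*(6 + t)/20)/t = ((½)*(1/20)*(6 + t))/t = (3/20 + t/40)/t)
s = -116453/529 (s = 116453/(-529) = 116453*(-1/529) = -116453/529 ≈ -220.14)
s - N(260 + 239) = -116453/529 - (6 + (260 + 239))/(40*(260 + 239)) = -116453/529 - (6 + 499)/(40*499) = -116453/529 - 505/(40*499) = -116453/529 - 1*101/3992 = -116453/529 - 101/3992 = -464933805/2111768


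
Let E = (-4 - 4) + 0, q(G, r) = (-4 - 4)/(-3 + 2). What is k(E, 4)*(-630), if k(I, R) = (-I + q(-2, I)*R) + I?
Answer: -20160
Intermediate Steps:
q(G, r) = 8 (q(G, r) = -8/(-1) = -8*(-1) = 8)
E = -8 (E = -8 + 0 = -8)
k(I, R) = 8*R (k(I, R) = (-I + 8*R) + I = 8*R)
k(E, 4)*(-630) = (8*4)*(-630) = 32*(-630) = -20160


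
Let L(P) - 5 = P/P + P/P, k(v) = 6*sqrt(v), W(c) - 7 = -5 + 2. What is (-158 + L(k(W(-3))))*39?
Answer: -5889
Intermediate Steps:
W(c) = 4 (W(c) = 7 + (-5 + 2) = 7 - 3 = 4)
L(P) = 7 (L(P) = 5 + (P/P + P/P) = 5 + (1 + 1) = 5 + 2 = 7)
(-158 + L(k(W(-3))))*39 = (-158 + 7)*39 = -151*39 = -5889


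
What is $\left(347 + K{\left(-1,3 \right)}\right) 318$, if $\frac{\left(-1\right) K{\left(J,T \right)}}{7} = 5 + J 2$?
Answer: $103668$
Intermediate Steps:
$K{\left(J,T \right)} = -35 - 14 J$ ($K{\left(J,T \right)} = - 7 \left(5 + J 2\right) = - 7 \left(5 + 2 J\right) = -35 - 14 J$)
$\left(347 + K{\left(-1,3 \right)}\right) 318 = \left(347 - 21\right) 318 = 326 \cdot 318 = 103668$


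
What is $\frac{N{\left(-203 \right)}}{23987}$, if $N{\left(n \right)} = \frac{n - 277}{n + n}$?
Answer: $\frac{240}{4869361} \approx 4.9288 \cdot 10^{-5}$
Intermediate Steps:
$N{\left(n \right)} = \frac{-277 + n}{2 n}$
$\frac{N{\left(-203 \right)}}{23987} = \frac{\frac{1}{2} \frac{1}{-203} \left(-277 - 203\right)}{23987} = \frac{1}{2} \left(- \frac{1}{203}\right) \left(-480\right) \frac{1}{23987} = \frac{240}{203} \cdot \frac{1}{23987} = \frac{240}{4869361}$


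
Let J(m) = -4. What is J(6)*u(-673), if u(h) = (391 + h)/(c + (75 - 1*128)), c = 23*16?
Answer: 376/105 ≈ 3.5810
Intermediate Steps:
c = 368
u(h) = 391/315 + h/315 (u(h) = (391 + h)/(368 + (75 - 1*128)) = (391 + h)/(368 + (75 - 128)) = (391 + h)/(368 - 53) = (391 + h)/315 = (391 + h)*(1/315) = 391/315 + h/315)
J(6)*u(-673) = -4*(391/315 + (1/315)*(-673)) = -4*(391/315 - 673/315) = -4*(-94/105) = 376/105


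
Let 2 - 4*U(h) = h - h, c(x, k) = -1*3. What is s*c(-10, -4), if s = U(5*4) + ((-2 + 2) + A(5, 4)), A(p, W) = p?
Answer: -33/2 ≈ -16.500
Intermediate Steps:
c(x, k) = -3
U(h) = ½ (U(h) = ½ - (h - h)/4 = ½ - ¼*0 = ½ + 0 = ½)
s = 11/2 (s = ½ + ((-2 + 2) + 5) = ½ + (0 + 5) = ½ + 5 = 11/2 ≈ 5.5000)
s*c(-10, -4) = (11/2)*(-3) = -33/2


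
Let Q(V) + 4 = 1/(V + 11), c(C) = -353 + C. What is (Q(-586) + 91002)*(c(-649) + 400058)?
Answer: 20880145886544/575 ≈ 3.6313e+10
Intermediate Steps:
Q(V) = -4 + 1/(11 + V) (Q(V) = -4 + 1/(V + 11) = -4 + 1/(11 + V))
(Q(-586) + 91002)*(c(-649) + 400058) = ((-43 - 4*(-586))/(11 - 586) + 91002)*((-353 - 649) + 400058) = ((-43 + 2344)/(-575) + 91002)*(-1002 + 400058) = (-1/575*2301 + 91002)*399056 = (-2301/575 + 91002)*399056 = (52323849/575)*399056 = 20880145886544/575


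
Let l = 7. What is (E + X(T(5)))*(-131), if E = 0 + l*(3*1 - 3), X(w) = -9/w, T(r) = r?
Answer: 1179/5 ≈ 235.80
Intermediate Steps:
E = 0 (E = 0 + 7*(3*1 - 3) = 0 + 7*(3 - 3) = 0 + 7*0 = 0 + 0 = 0)
(E + X(T(5)))*(-131) = (0 - 9/5)*(-131) = -9/5*(-131) = 1179/5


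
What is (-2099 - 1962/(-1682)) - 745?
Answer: -2390823/841 ≈ -2842.8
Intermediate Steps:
(-2099 - 1962/(-1682)) - 745 = (-2099 - 1962*(-1/1682)) - 745 = (-2099 + 981/841) - 745 = -1764278/841 - 745 = -2390823/841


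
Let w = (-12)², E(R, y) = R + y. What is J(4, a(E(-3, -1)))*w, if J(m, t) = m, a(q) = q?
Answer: 576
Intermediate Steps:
w = 144
J(4, a(E(-3, -1)))*w = 4*144 = 576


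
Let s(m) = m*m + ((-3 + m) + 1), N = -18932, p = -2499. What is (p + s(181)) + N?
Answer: 11509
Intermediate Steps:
s(m) = -2 + m + m² (s(m) = m² + (-2 + m) = -2 + m + m²)
(p + s(181)) + N = (-2499 + (-2 + 181 + 181²)) - 18932 = (-2499 + (-2 + 181 + 32761)) - 18932 = (-2499 + 32940) - 18932 = 30441 - 18932 = 11509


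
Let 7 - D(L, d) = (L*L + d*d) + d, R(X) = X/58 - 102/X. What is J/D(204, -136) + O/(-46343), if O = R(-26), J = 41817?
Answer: -56205874729/80595157643 ≈ -0.69738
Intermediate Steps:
R(X) = -102/X + X/58 (R(X) = X*(1/58) - 102/X = X/58 - 102/X = -102/X + X/58)
D(L, d) = 7 - d - L² - d² (D(L, d) = 7 - ((L*L + d*d) + d) = 7 - ((L² + d²) + d) = 7 - (d + L² + d²) = 7 + (-d - L² - d²) = 7 - d - L² - d²)
O = 1310/377 (O = -102/(-26) + (1/58)*(-26) = -102*(-1/26) - 13/29 = 51/13 - 13/29 = 1310/377 ≈ 3.4748)
J/D(204, -136) + O/(-46343) = 41817/(7 - 1*(-136) - 1*204² - 1*(-136)²) + (1310/377)/(-46343) = 41817/(7 + 136 - 1*41616 - 1*18496) + (1310/377)*(-1/46343) = 41817/(7 + 136 - 41616 - 18496) - 1310/17471311 = 41817/(-59969) - 1310/17471311 = 41817*(-1/59969) - 1310/17471311 = -41817/59969 - 1310/17471311 = -56205874729/80595157643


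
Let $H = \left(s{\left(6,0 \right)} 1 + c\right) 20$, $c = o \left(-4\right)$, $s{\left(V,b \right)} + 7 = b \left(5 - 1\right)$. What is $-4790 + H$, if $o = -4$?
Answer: $-4610$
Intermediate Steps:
$s{\left(V,b \right)} = -7 + 4 b$ ($s{\left(V,b \right)} = -7 + b \left(5 - 1\right) = -7 + b 4 = -7 + 4 b$)
$c = 16$ ($c = \left(-4\right) \left(-4\right) = 16$)
$H = 180$ ($H = \left(\left(-7 + 4 \cdot 0\right) 1 + 16\right) 20 = \left(\left(-7 + 0\right) 1 + 16\right) 20 = \left(\left(-7\right) 1 + 16\right) 20 = \left(-7 + 16\right) 20 = 9 \cdot 20 = 180$)
$-4790 + H = -4790 + 180 = -4610$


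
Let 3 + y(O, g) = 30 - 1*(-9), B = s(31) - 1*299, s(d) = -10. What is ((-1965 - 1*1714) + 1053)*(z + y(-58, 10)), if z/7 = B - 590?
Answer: 16430882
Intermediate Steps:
B = -309 (B = -10 - 1*299 = -10 - 299 = -309)
y(O, g) = 36 (y(O, g) = -3 + (30 - 1*(-9)) = -3 + (30 + 9) = -3 + 39 = 36)
z = -6293 (z = 7*(-309 - 590) = 7*(-899) = -6293)
((-1965 - 1*1714) + 1053)*(z + y(-58, 10)) = ((-1965 - 1*1714) + 1053)*(-6293 + 36) = ((-1965 - 1714) + 1053)*(-6257) = (-3679 + 1053)*(-6257) = -2626*(-6257) = 16430882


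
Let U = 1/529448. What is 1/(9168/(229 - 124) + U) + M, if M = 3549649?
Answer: 5743307689594507/1617993123 ≈ 3.5496e+6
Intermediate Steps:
U = 1/529448 ≈ 1.8888e-6
1/(9168/(229 - 124) + U) + M = 1/(9168/(229 - 124) + 1/529448) + 3549649 = 1/(9168/105 + 1/529448) + 3549649 = 1/(9168*(1/105) + 1/529448) + 3549649 = 1/(3056/35 + 1/529448) + 3549649 = 1/(1617993123/18530680) + 3549649 = 18530680/1617993123 + 3549649 = 5743307689594507/1617993123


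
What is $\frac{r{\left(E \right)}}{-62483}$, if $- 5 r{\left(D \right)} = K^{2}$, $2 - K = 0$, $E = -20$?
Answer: $\frac{4}{312415} \approx 1.2803 \cdot 10^{-5}$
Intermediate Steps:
$K = 2$ ($K = 2 - 0 = 2 + 0 = 2$)
$r{\left(D \right)} = - \frac{4}{5}$ ($r{\left(D \right)} = - \frac{2^{2}}{5} = \left(- \frac{1}{5}\right) 4 = - \frac{4}{5}$)
$\frac{r{\left(E \right)}}{-62483} = - \frac{4}{5 \left(-62483\right)} = \left(- \frac{4}{5}\right) \left(- \frac{1}{62483}\right) = \frac{4}{312415}$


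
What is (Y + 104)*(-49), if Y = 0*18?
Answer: -5096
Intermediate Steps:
Y = 0
(Y + 104)*(-49) = (0 + 104)*(-49) = 104*(-49) = -5096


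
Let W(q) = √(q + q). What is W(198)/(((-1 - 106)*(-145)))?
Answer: 6*√11/15515 ≈ 0.0012826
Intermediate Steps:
W(q) = √2*√q (W(q) = √(2*q) = √2*√q)
W(198)/(((-1 - 106)*(-145))) = (√2*√198)/(((-1 - 106)*(-145))) = (√2*(3*√22))/((-107*(-145))) = (6*√11)/15515 = (6*√11)*(1/15515) = 6*√11/15515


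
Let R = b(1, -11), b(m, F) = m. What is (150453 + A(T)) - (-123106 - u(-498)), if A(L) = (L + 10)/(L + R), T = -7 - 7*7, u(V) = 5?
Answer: 15046066/55 ≈ 2.7357e+5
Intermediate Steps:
R = 1
T = -56 (T = -7 - 49 = -56)
A(L) = (10 + L)/(1 + L) (A(L) = (L + 10)/(L + 1) = (10 + L)/(1 + L))
(150453 + A(T)) - (-123106 - u(-498)) = (150453 + (10 - 56)/(1 - 56)) - (-123106 - 1*5) = (150453 - 46/(-55)) - (-123106 - 5) = (150453 - 1/55*(-46)) - 1*(-123111) = (150453 + 46/55) + 123111 = 8274961/55 + 123111 = 15046066/55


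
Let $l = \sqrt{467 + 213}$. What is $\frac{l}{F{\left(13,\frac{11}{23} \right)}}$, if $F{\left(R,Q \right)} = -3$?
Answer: $- \frac{2 \sqrt{170}}{3} \approx -8.6923$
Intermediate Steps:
$l = 2 \sqrt{170}$ ($l = \sqrt{680} = 2 \sqrt{170} \approx 26.077$)
$\frac{l}{F{\left(13,\frac{11}{23} \right)}} = \frac{2 \sqrt{170}}{-3} = 2 \sqrt{170} \left(- \frac{1}{3}\right) = - \frac{2 \sqrt{170}}{3}$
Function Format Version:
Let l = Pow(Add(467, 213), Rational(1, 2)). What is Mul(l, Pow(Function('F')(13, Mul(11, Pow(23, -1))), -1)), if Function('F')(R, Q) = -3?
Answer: Mul(Rational(-2, 3), Pow(170, Rational(1, 2))) ≈ -8.6923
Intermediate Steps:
l = Mul(2, Pow(170, Rational(1, 2))) (l = Pow(680, Rational(1, 2)) = Mul(2, Pow(170, Rational(1, 2))) ≈ 26.077)
Mul(l, Pow(Function('F')(13, Mul(11, Pow(23, -1))), -1)) = Mul(Mul(2, Pow(170, Rational(1, 2))), Pow(-3, -1)) = Mul(Mul(2, Pow(170, Rational(1, 2))), Rational(-1, 3)) = Mul(Rational(-2, 3), Pow(170, Rational(1, 2)))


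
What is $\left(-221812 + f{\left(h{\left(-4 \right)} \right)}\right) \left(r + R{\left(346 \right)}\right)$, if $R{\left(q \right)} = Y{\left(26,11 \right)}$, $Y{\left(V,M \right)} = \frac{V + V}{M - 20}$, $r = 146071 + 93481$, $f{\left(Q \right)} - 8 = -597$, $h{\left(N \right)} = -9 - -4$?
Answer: $- \frac{479477874316}{9} \approx -5.3275 \cdot 10^{10}$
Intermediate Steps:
$h{\left(N \right)} = -5$ ($h{\left(N \right)} = -9 + 4 = -5$)
$f{\left(Q \right)} = -589$ ($f{\left(Q \right)} = 8 - 597 = -589$)
$r = 239552$
$Y{\left(V,M \right)} = \frac{2 V}{-20 + M}$
$R{\left(q \right)} = - \frac{52}{9}$ ($R{\left(q \right)} = 2 \cdot 26 \frac{1}{-20 + 11} = 2 \cdot 26 \frac{1}{-9} = 2 \cdot 26 \left(- \frac{1}{9}\right) = - \frac{52}{9}$)
$\left(-221812 + f{\left(h{\left(-4 \right)} \right)}\right) \left(r + R{\left(346 \right)}\right) = \left(-221812 - 589\right) \left(239552 - \frac{52}{9}\right) = \left(-222401\right) \frac{2155916}{9} = - \frac{479477874316}{9}$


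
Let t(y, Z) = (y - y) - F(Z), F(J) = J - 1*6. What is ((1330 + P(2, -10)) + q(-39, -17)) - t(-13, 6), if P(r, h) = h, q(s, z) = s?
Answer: 1281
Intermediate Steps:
F(J) = -6 + J (F(J) = J - 6 = -6 + J)
t(y, Z) = 6 - Z (t(y, Z) = (y - y) - (-6 + Z) = 0 + (6 - Z) = 6 - Z)
((1330 + P(2, -10)) + q(-39, -17)) - t(-13, 6) = ((1330 - 10) - 39) - (6 - 1*6) = (1320 - 39) - (6 - 6) = 1281 - 1*0 = 1281 + 0 = 1281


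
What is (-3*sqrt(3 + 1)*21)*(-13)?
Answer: 1638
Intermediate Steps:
(-3*sqrt(3 + 1)*21)*(-13) = (-3*sqrt(4)*21)*(-13) = (-3*2*21)*(-13) = -6*21*(-13) = -126*(-13) = 1638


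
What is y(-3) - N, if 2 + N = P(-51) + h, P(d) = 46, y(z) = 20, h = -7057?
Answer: 7033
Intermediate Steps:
N = -7013 (N = -2 + (46 - 7057) = -2 - 7011 = -7013)
y(-3) - N = 20 - 1*(-7013) = 20 + 7013 = 7033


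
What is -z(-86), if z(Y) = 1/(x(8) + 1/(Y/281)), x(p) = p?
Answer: -86/407 ≈ -0.21130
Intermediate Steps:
z(Y) = 1/(8 + 281/Y) (z(Y) = 1/(8 + 1/(Y/281)) = 1/(8 + 281/Y))
-z(-86) = -(-86)/(281 + 8*(-86)) = -(-86)/(281 - 688) = -(-86)/(-407) = -(-86)*(-1)/407 = -1*86/407 = -86/407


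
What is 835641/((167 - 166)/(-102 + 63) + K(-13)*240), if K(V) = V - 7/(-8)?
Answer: -32589999/113491 ≈ -287.16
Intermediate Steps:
K(V) = 7/8 + V (K(V) = V - 7*(-1)/8 = V - 1*(-7/8) = V + 7/8 = 7/8 + V)
835641/((167 - 166)/(-102 + 63) + K(-13)*240) = 835641/((167 - 166)/(-102 + 63) + (7/8 - 13)*240) = 835641/(1/(-39) - 97/8*240) = 835641/(1*(-1/39) - 2910) = 835641/(-1/39 - 2910) = 835641/(-113491/39) = 835641*(-39/113491) = -32589999/113491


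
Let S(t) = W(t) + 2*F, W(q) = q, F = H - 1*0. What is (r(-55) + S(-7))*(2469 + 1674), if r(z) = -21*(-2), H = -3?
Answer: 120147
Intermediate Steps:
F = -3 (F = -3 - 1*0 = -3 + 0 = -3)
r(z) = 42
S(t) = -6 + t (S(t) = t + 2*(-3) = t - 6 = -6 + t)
(r(-55) + S(-7))*(2469 + 1674) = (42 + (-6 - 7))*(2469 + 1674) = (42 - 13)*4143 = 29*4143 = 120147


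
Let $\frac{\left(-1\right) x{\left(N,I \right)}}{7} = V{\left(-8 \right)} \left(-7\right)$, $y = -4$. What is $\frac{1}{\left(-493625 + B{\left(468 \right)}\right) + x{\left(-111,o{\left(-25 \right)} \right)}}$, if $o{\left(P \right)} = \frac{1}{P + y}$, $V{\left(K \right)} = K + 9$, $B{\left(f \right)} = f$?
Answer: $- \frac{1}{493108} \approx -2.028 \cdot 10^{-6}$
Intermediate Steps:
$V{\left(K \right)} = 9 + K$
$o{\left(P \right)} = \frac{1}{-4 + P}$ ($o{\left(P \right)} = \frac{1}{P - 4} = \frac{1}{-4 + P}$)
$x{\left(N,I \right)} = 49$ ($x{\left(N,I \right)} = - 7 \left(9 - 8\right) \left(-7\right) = - 7 \cdot 1 \left(-7\right) = \left(-7\right) \left(-7\right) = 49$)
$\frac{1}{\left(-493625 + B{\left(468 \right)}\right) + x{\left(-111,o{\left(-25 \right)} \right)}} = \frac{1}{\left(-493625 + 468\right) + 49} = \frac{1}{-493157 + 49} = \frac{1}{-493108} = - \frac{1}{493108}$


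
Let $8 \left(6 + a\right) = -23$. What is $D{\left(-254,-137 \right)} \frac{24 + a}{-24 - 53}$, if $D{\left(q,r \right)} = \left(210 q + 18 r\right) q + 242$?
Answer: $- \frac{77962313}{28} \approx -2.7844 \cdot 10^{6}$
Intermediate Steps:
$a = - \frac{71}{8}$ ($a = -6 + \frac{1}{8} \left(-23\right) = -6 - \frac{23}{8} = - \frac{71}{8} \approx -8.875$)
$D{\left(q,r \right)} = 242 + q \left(18 r + 210 q\right)$ ($D{\left(q,r \right)} = \left(18 r + 210 q\right) q + 242 = q \left(18 r + 210 q\right) + 242 = 242 + q \left(18 r + 210 q\right)$)
$D{\left(-254,-137 \right)} \frac{24 + a}{-24 - 53} = \left(242 + 210 \left(-254\right)^{2} + 18 \left(-254\right) \left(-137\right)\right) \frac{24 - \frac{71}{8}}{-24 - 53} = \left(242 + 210 \cdot 64516 + 626364\right) \frac{121}{8 \left(-77\right)} = \left(242 + 13548360 + 626364\right) \frac{121}{8} \left(- \frac{1}{77}\right) = 14174966 \left(- \frac{11}{56}\right) = - \frac{77962313}{28}$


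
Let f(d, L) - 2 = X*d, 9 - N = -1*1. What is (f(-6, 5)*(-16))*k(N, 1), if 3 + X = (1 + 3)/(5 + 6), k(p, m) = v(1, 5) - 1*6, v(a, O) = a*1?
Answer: 15680/11 ≈ 1425.5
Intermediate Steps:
N = 10 (N = 9 - (-1) = 9 - 1*(-1) = 9 + 1 = 10)
v(a, O) = a
k(p, m) = -5 (k(p, m) = 1 - 1*6 = 1 - 6 = -5)
X = -29/11 (X = -3 + (1 + 3)/(5 + 6) = -3 + 4/11 = -29/11 ≈ -2.6364)
f(d, L) = 2 - 29*d/11
(f(-6, 5)*(-16))*k(N, 1) = ((2 - 29/11*(-6))*(-16))*(-5) = ((2 + 174/11)*(-16))*(-5) = ((196/11)*(-16))*(-5) = -3136/11*(-5) = 15680/11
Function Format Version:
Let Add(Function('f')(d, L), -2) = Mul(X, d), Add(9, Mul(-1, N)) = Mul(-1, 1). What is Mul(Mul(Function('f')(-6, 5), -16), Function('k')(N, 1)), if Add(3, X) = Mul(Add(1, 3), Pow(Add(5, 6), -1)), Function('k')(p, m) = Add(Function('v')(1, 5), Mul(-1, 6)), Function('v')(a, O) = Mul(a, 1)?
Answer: Rational(15680, 11) ≈ 1425.5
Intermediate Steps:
N = 10 (N = Add(9, Mul(-1, Mul(-1, 1))) = Add(9, Mul(-1, -1)) = Add(9, 1) = 10)
Function('v')(a, O) = a
Function('k')(p, m) = -5 (Function('k')(p, m) = Add(1, Mul(-1, 6)) = Add(1, -6) = -5)
X = Rational(-29, 11) (X = Add(-3, Mul(Add(1, 3), Pow(Add(5, 6), -1))) = Add(-3, Mul(4, Pow(11, -1))) = Add(-3, Mul(4, Rational(1, 11))) = Add(-3, Rational(4, 11)) = Rational(-29, 11) ≈ -2.6364)
Function('f')(d, L) = Add(2, Mul(Rational(-29, 11), d))
Mul(Mul(Function('f')(-6, 5), -16), Function('k')(N, 1)) = Mul(Mul(Add(2, Mul(Rational(-29, 11), -6)), -16), -5) = Mul(Mul(Add(2, Rational(174, 11)), -16), -5) = Mul(Mul(Rational(196, 11), -16), -5) = Mul(Rational(-3136, 11), -5) = Rational(15680, 11)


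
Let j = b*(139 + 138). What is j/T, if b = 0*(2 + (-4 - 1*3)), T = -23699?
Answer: 0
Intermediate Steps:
b = 0 (b = 0*(2 + (-4 - 3)) = 0*(2 - 7) = 0*(-5) = 0)
j = 0 (j = 0*(139 + 138) = 0*277 = 0)
j/T = 0/(-23699) = 0*(-1/23699) = 0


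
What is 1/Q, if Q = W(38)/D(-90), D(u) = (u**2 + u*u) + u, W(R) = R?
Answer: 8055/19 ≈ 423.95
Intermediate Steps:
D(u) = u + 2*u**2 (D(u) = (u**2 + u**2) + u = 2*u**2 + u = u + 2*u**2)
Q = 19/8055 (Q = 38/((-90*(1 + 2*(-90)))) = 38/((-90*(1 - 180))) = 38/((-90*(-179))) = 38/16110 = 38*(1/16110) = 19/8055 ≈ 0.0023588)
1/Q = 1/(19/8055) = 8055/19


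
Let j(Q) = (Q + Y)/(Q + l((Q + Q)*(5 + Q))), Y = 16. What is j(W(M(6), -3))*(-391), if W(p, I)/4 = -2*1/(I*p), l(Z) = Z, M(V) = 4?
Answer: -29325/37 ≈ -792.57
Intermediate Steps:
W(p, I) = -8/(I*p) (W(p, I) = 4*(-2*1/(I*p)) = 4*(-2/(I*p)) = -8/(I*p))
j(Q) = (16 + Q)/(Q + 2*Q*(5 + Q)) (j(Q) = (Q + 16)/(Q + (Q + Q)*(5 + Q)) = (16 + Q)/(Q + (2*Q)*(5 + Q)) = (16 + Q)/(Q + 2*Q*(5 + Q)))
j(W(M(6), -3))*(-391) = ((16 - 8/(-3*4))/(((-8/(-3*4)))*(11 + 2*(-8/(-3*4)))))*(-391) = ((16 - 8*(-⅓)*¼)/(((-8*(-⅓)*¼))*(11 + 2*(-8*(-⅓)*¼))))*(-391) = ((16 + ⅔)/((⅔)*(11 + 2*(⅔))))*(-391) = ((3/2)*(50/3)/(11 + 4/3))*(-391) = ((3/2)*(50/3)/(37/3))*(-391) = ((3/2)*(3/37)*(50/3))*(-391) = (75/37)*(-391) = -29325/37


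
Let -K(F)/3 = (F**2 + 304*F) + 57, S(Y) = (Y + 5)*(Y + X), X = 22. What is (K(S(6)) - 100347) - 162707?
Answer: -828713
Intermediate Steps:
S(Y) = (5 + Y)*(22 + Y) (S(Y) = (Y + 5)*(Y + 22) = (5 + Y)*(22 + Y))
K(F) = -171 - 912*F - 3*F**2 (K(F) = -3*((F**2 + 304*F) + 57) = -3*(57 + F**2 + 304*F) = -171 - 912*F - 3*F**2)
(K(S(6)) - 100347) - 162707 = ((-171 - 912*(110 + 6**2 + 27*6) - 3*(110 + 6**2 + 27*6)**2) - 100347) - 162707 = ((-171 - 912*(110 + 36 + 162) - 3*(110 + 36 + 162)**2) - 100347) - 162707 = ((-171 - 912*308 - 3*308**2) - 100347) - 162707 = ((-171 - 280896 - 3*94864) - 100347) - 162707 = ((-171 - 280896 - 284592) - 100347) - 162707 = (-565659 - 100347) - 162707 = -666006 - 162707 = -828713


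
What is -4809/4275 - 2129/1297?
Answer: -5112916/1848225 ≈ -2.7664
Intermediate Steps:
-4809/4275 - 2129/1297 = -4809*1/4275 - 2129*1/1297 = -1603/1425 - 2129/1297 = -5112916/1848225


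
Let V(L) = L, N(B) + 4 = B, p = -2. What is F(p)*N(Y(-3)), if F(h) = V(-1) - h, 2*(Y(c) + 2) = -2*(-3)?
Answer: -3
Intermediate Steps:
Y(c) = 1 (Y(c) = -2 + (-2*(-3))/2 = -2 + (1/2)*6 = -2 + 3 = 1)
N(B) = -4 + B
F(h) = -1 - h
F(p)*N(Y(-3)) = (-1 - 1*(-2))*(-4 + 1) = (-1 + 2)*(-3) = 1*(-3) = -3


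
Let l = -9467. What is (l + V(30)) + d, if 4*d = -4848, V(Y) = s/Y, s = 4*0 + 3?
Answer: -106789/10 ≈ -10679.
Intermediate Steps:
s = 3 (s = 0 + 3 = 3)
V(Y) = 3/Y
d = -1212 (d = (1/4)*(-4848) = -1212)
(l + V(30)) + d = (-9467 + 3/30) - 1212 = (-9467 + 3*(1/30)) - 1212 = (-9467 + 1/10) - 1212 = -94669/10 - 1212 = -106789/10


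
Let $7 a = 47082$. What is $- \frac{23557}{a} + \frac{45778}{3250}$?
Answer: $\frac{115671289}{10929750} \approx 10.583$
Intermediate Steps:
$a = 6726$ ($a = \frac{1}{7} \cdot 47082 = 6726$)
$- \frac{23557}{a} + \frac{45778}{3250} = - \frac{23557}{6726} + \frac{45778}{3250} = \left(-23557\right) \frac{1}{6726} + 45778 \cdot \frac{1}{3250} = - \frac{23557}{6726} + \frac{22889}{1625} = \frac{115671289}{10929750}$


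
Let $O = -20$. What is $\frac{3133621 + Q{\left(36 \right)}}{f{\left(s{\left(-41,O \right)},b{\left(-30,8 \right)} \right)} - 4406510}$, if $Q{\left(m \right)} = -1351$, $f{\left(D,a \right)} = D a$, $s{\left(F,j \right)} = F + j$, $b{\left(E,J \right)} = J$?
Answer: $- \frac{1566135}{2203499} \approx -0.71075$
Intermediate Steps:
$\frac{3133621 + Q{\left(36 \right)}}{f{\left(s{\left(-41,O \right)},b{\left(-30,8 \right)} \right)} - 4406510} = \frac{3133621 - 1351}{\left(-41 - 20\right) 8 - 4406510} = \frac{3132270}{\left(-61\right) 8 - 4406510} = \frac{3132270}{-488 - 4406510} = \frac{3132270}{-4406998} = 3132270 \left(- \frac{1}{4406998}\right) = - \frac{1566135}{2203499}$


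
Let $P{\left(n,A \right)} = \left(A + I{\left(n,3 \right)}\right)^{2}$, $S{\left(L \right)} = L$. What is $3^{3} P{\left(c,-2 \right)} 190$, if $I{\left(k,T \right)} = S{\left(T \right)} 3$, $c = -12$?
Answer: $251370$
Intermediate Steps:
$I{\left(k,T \right)} = 3 T$ ($I{\left(k,T \right)} = T 3 = 3 T$)
$P{\left(n,A \right)} = \left(9 + A\right)^{2}$ ($P{\left(n,A \right)} = \left(A + 3 \cdot 3\right)^{2} = \left(A + 9\right)^{2} = \left(9 + A\right)^{2}$)
$3^{3} P{\left(c,-2 \right)} 190 = 3^{3} \left(9 - 2\right)^{2} \cdot 190 = 27 \cdot 7^{2} \cdot 190 = 27 \cdot 49 \cdot 190 = 1323 \cdot 190 = 251370$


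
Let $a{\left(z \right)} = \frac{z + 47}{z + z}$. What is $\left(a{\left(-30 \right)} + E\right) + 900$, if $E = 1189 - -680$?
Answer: $\frac{166123}{60} \approx 2768.7$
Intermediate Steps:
$a{\left(z \right)} = \frac{47 + z}{2 z}$
$E = 1869$ ($E = 1189 + 680 = 1869$)
$\left(a{\left(-30 \right)} + E\right) + 900 = \left(\frac{47 - 30}{2 \left(-30\right)} + 1869\right) + 900 = \left(\frac{1}{2} \left(- \frac{1}{30}\right) 17 + 1869\right) + 900 = \left(- \frac{17}{60} + 1869\right) + 900 = \frac{112123}{60} + 900 = \frac{166123}{60}$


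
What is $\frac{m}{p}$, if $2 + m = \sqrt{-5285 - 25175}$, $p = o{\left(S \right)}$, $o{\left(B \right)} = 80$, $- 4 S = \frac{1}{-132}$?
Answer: $- \frac{1}{40} + \frac{i \sqrt{7615}}{40} \approx -0.025 + 2.1816 i$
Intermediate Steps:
$S = \frac{1}{528}$ ($S = - \frac{1}{4 \left(-132\right)} = \left(- \frac{1}{4}\right) \left(- \frac{1}{132}\right) = \frac{1}{528} \approx 0.0018939$)
$p = 80$
$m = -2 + 2 i \sqrt{7615}$ ($m = -2 + \sqrt{-5285 - 25175} = -2 + \sqrt{-30460} = -2 + 2 i \sqrt{7615} \approx -2.0 + 174.53 i$)
$\frac{m}{p} = \frac{-2 + 2 i \sqrt{7615}}{80} = \left(-2 + 2 i \sqrt{7615}\right) \frac{1}{80} = - \frac{1}{40} + \frac{i \sqrt{7615}}{40}$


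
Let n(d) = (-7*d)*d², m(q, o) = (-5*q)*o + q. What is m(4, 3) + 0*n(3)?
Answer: -56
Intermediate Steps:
m(q, o) = q - 5*o*q (m(q, o) = -5*o*q + q = q - 5*o*q)
n(d) = -7*d³
m(4, 3) + 0*n(3) = 4*(1 - 5*3) + 0*(-7*3³) = 4*(1 - 15) + 0*(-7*27) = 4*(-14) + 0*(-189) = -56 + 0 = -56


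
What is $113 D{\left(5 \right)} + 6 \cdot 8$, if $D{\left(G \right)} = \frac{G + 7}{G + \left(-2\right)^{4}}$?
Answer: $\frac{788}{7} \approx 112.57$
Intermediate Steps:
$D{\left(G \right)} = \frac{7 + G}{16 + G}$ ($D{\left(G \right)} = \frac{7 + G}{G + 16} = \frac{7 + G}{16 + G}$)
$113 D{\left(5 \right)} + 6 \cdot 8 = 113 \frac{7 + 5}{16 + 5} + 6 \cdot 8 = 113 \cdot \frac{1}{21} \cdot 12 + 48 = 113 \cdot \frac{4}{7} + 48 = \frac{452}{7} + 48 = \frac{788}{7}$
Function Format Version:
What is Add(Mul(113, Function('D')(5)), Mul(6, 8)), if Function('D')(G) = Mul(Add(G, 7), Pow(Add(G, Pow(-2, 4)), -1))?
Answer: Rational(788, 7) ≈ 112.57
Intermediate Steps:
Function('D')(G) = Mul(Pow(Add(16, G), -1), Add(7, G)) (Function('D')(G) = Mul(Add(7, G), Pow(Add(G, 16), -1)) = Mul(Add(7, G), Pow(Add(16, G), -1)) = Mul(Pow(Add(16, G), -1), Add(7, G)))
Add(Mul(113, Function('D')(5)), Mul(6, 8)) = Add(Mul(113, Mul(Pow(Add(16, 5), -1), Add(7, 5))), Mul(6, 8)) = Add(Mul(113, Mul(Pow(21, -1), 12)), 48) = Add(Mul(113, Mul(Rational(1, 21), 12)), 48) = Add(Mul(113, Rational(4, 7)), 48) = Add(Rational(452, 7), 48) = Rational(788, 7)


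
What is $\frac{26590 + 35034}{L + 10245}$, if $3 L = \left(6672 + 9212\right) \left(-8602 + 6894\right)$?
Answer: $- \frac{184872}{27099137} \approx -0.0068221$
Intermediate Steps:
$L = - \frac{27129872}{3}$ ($L = \frac{\left(6672 + 9212\right) \left(-8602 + 6894\right)}{3} = \frac{15884 \left(-1708\right)}{3} = \frac{1}{3} \left(-27129872\right) = - \frac{27129872}{3} \approx -9.0433 \cdot 10^{6}$)
$\frac{26590 + 35034}{L + 10245} = \frac{26590 + 35034}{- \frac{27129872}{3} + 10245} = \frac{61624}{- \frac{27099137}{3}} = 61624 \left(- \frac{3}{27099137}\right) = - \frac{184872}{27099137}$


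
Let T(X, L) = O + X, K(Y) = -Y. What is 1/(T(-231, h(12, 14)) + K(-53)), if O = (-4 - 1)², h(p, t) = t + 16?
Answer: -1/153 ≈ -0.0065359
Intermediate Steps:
h(p, t) = 16 + t
O = 25 (O = (-5)² = 25)
T(X, L) = 25 + X
1/(T(-231, h(12, 14)) + K(-53)) = 1/((25 - 231) - 1*(-53)) = 1/(-206 + 53) = 1/(-153) = -1/153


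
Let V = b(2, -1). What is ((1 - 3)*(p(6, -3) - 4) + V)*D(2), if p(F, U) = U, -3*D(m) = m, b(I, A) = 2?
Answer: -32/3 ≈ -10.667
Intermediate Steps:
D(m) = -m/3
V = 2
((1 - 3)*(p(6, -3) - 4) + V)*D(2) = ((1 - 3)*(-3 - 4) + 2)*(-⅓*2) = (-2*(-7) + 2)*(-⅔) = (14 + 2)*(-⅔) = 16*(-⅔) = -32/3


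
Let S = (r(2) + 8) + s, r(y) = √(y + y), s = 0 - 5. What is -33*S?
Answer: -165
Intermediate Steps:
s = -5
r(y) = √2*√y (r(y) = √(2*y) = √2*√y)
S = 5 (S = (√2*√2 + 8) - 5 = (2 + 8) - 5 = 10 - 5 = 5)
-33*S = -33*5 = -165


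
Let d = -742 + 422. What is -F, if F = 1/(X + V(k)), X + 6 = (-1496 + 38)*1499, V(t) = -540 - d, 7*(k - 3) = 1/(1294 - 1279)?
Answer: 1/2185768 ≈ 4.5750e-7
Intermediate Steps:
d = -320
k = 316/105 (k = 3 + 1/(7*(1294 - 1279)) = 3 + (⅐)/15 = 3 + (⅐)*(1/15) = 3 + 1/105 = 316/105 ≈ 3.0095)
V(t) = -220 (V(t) = -540 - 1*(-320) = -540 + 320 = -220)
X = -2185548 (X = -6 + (-1496 + 38)*1499 = -6 - 1458*1499 = -6 - 2185542 = -2185548)
F = -1/2185768 (F = 1/(-2185548 - 220) = 1/(-2185768) = -1/2185768 ≈ -4.5750e-7)
-F = -1*(-1/2185768) = 1/2185768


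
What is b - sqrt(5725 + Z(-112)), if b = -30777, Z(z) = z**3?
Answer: -30777 - 3*I*sqrt(155467) ≈ -30777.0 - 1182.9*I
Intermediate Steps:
b - sqrt(5725 + Z(-112)) = -30777 - sqrt(5725 + (-112)**3) = -30777 - sqrt(5725 - 1404928) = -30777 - sqrt(-1399203) = -30777 - 3*I*sqrt(155467)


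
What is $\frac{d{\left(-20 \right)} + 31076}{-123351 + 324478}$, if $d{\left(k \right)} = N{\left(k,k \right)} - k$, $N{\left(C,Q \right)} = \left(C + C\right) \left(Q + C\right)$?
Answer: $\frac{32696}{201127} \approx 0.16256$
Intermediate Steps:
$N{\left(C,Q \right)} = 2 C \left(C + Q\right)$
$d{\left(k \right)} = - k + 4 k^{2}$ ($d{\left(k \right)} = 2 k \left(k + k\right) - k = 2 k 2 k - k = 4 k^{2} - k = - k + 4 k^{2}$)
$\frac{d{\left(-20 \right)} + 31076}{-123351 + 324478} = \frac{- 20 \left(-1 + 4 \left(-20\right)\right) + 31076}{-123351 + 324478} = \frac{- 20 \left(-1 - 80\right) + 31076}{201127} = \left(\left(-20\right) \left(-81\right) + 31076\right) \frac{1}{201127} = \left(1620 + 31076\right) \frac{1}{201127} = 32696 \cdot \frac{1}{201127} = \frac{32696}{201127}$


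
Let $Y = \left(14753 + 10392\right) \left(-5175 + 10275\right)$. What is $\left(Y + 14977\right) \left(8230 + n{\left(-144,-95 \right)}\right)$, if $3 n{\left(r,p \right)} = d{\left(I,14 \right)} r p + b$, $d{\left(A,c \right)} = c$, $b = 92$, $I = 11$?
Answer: $\frac{27741699884054}{3} \approx 9.2472 \cdot 10^{12}$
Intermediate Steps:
$Y = 128239500$ ($Y = 25145 \cdot 5100 = 128239500$)
$n{\left(r,p \right)} = \frac{92}{3} + \frac{14 p r}{3}$ ($n{\left(r,p \right)} = \frac{14 r p + 92}{3} = \frac{14 p r + 92}{3} = \frac{92 + 14 p r}{3} = \frac{92}{3} + \frac{14 p r}{3}$)
$\left(Y + 14977\right) \left(8230 + n{\left(-144,-95 \right)}\right) = \left(128239500 + 14977\right) \left(8230 + \left(\frac{92}{3} + \frac{14}{3} \left(-95\right) \left(-144\right)\right)\right) = 128254477 \left(8230 + \left(\frac{92}{3} + 63840\right)\right) = 128254477 \left(8230 + \frac{191612}{3}\right) = 128254477 \cdot \frac{216302}{3} = \frac{27741699884054}{3}$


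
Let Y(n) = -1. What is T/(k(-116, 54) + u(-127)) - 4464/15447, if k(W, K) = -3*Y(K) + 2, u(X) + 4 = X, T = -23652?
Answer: 6755370/36043 ≈ 187.43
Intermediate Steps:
u(X) = -4 + X
k(W, K) = 5 (k(W, K) = -3*(-1) + 2 = 3 + 2 = 5)
T/(k(-116, 54) + u(-127)) - 4464/15447 = -23652/(5 + (-4 - 127)) - 4464/15447 = -23652/(5 - 131) - 4464*1/15447 = -23652/(-126) - 1488/5149 = -23652*(-1/126) - 1488/5149 = 1314/7 - 1488/5149 = 6755370/36043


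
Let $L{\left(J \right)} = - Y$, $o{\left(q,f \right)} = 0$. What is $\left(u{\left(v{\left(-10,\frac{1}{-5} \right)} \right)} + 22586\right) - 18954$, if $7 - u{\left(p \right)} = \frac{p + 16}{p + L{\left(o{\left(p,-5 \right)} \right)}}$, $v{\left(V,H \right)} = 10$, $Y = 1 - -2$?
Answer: $\frac{25447}{7} \approx 3635.3$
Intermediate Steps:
$Y = 3$ ($Y = 1 + 2 = 3$)
$L{\left(J \right)} = -3$ ($L{\left(J \right)} = \left(-1\right) 3 = -3$)
$u{\left(p \right)} = 7 - \frac{16 + p}{-3 + p}$ ($u{\left(p \right)} = 7 - \frac{p + 16}{p - 3} = 7 - \frac{16 + p}{-3 + p}$)
$\left(u{\left(v{\left(-10,\frac{1}{-5} \right)} \right)} + 22586\right) - 18954 = \left(\frac{-37 + 6 \cdot 10}{-3 + 10} + 22586\right) - 18954 = \left(\frac{-37 + 60}{7} + 22586\right) - 18954 = \left(\frac{1}{7} \cdot 23 + 22586\right) - 18954 = \left(\frac{23}{7} + 22586\right) - 18954 = \frac{158125}{7} - 18954 = \frac{25447}{7}$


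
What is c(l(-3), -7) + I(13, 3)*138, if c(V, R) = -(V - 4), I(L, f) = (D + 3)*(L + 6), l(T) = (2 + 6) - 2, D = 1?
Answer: 10486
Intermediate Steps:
l(T) = 6 (l(T) = 8 - 2 = 6)
I(L, f) = 24 + 4*L (I(L, f) = (1 + 3)*(L + 6) = 4*(6 + L) = 24 + 4*L)
c(V, R) = 4 - V (c(V, R) = -(-4 + V) = 4 - V)
c(l(-3), -7) + I(13, 3)*138 = (4 - 1*6) + (24 + 4*13)*138 = (4 - 6) + (24 + 52)*138 = -2 + 76*138 = -2 + 10488 = 10486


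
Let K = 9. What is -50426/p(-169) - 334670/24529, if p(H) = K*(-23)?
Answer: 1167622664/5077503 ≈ 229.96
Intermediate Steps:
p(H) = -207 (p(H) = 9*(-23) = -207)
-50426/p(-169) - 334670/24529 = -50426/(-207) - 334670/24529 = -50426*(-1/207) - 334670*1/24529 = 50426/207 - 334670/24529 = 1167622664/5077503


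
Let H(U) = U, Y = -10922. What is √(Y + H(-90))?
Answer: 2*I*√2753 ≈ 104.94*I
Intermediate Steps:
√(Y + H(-90)) = √(-10922 - 90) = √(-11012) = 2*I*√2753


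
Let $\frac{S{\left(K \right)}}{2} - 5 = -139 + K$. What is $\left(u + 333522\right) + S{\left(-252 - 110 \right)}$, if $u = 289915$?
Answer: $622445$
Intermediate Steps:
$S{\left(K \right)} = -268 + 2 K$ ($S{\left(K \right)} = 10 + 2 \left(-139 + K\right) = 10 + \left(-278 + 2 K\right) = -268 + 2 K$)
$\left(u + 333522\right) + S{\left(-252 - 110 \right)} = \left(289915 + 333522\right) + \left(-268 + 2 \left(-252 - 110\right)\right) = 623437 + \left(-268 + 2 \left(-362\right)\right) = 623437 - 992 = 622445$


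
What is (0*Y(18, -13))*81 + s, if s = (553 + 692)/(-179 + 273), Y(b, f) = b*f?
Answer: 1245/94 ≈ 13.245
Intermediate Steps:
s = 1245/94 ≈ 13.245
(0*Y(18, -13))*81 + s = (0*(18*(-13)))*81 + 1245/94 = (0*(-234))*81 + 1245/94 = 0*81 + 1245/94 = 0 + 1245/94 = 1245/94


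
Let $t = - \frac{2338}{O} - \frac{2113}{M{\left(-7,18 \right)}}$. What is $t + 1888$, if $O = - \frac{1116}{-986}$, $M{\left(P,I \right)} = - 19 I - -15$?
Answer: $- \frac{5206076}{30411} \approx -171.19$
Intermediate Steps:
$M{\left(P,I \right)} = 15 - 19 I$ ($M{\left(P,I \right)} = - 19 I + 15 = 15 - 19 I$)
$O = \frac{558}{493}$ ($O = \left(-1116\right) \left(- \frac{1}{986}\right) = \frac{558}{493} \approx 1.1318$)
$t = - \frac{62622044}{30411}$ ($t = - \frac{2338}{\frac{558}{493}} - \frac{2113}{15 - 342} = \left(-2338\right) \frac{493}{558} - \frac{2113}{15 - 342} = - \frac{576317}{279} - \frac{2113}{-327} = - \frac{576317}{279} - - \frac{2113}{327} = - \frac{576317}{279} + \frac{2113}{327} = - \frac{62622044}{30411} \approx -2059.2$)
$t + 1888 = - \frac{62622044}{30411} + 1888 = - \frac{5206076}{30411}$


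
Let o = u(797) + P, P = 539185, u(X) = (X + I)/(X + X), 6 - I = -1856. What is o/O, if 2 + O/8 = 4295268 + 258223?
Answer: 859463549/58066091728 ≈ 0.014801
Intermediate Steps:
I = 1862 (I = 6 - 1*(-1856) = 6 + 1856 = 1862)
u(X) = (1862 + X)/(2*X) (u(X) = (X + 1862)/(X + X) = (1862 + X)/((2*X)) = (1862 + X)*(1/(2*X)) = (1862 + X)/(2*X))
o = 859463549/1594 (o = (½)*(1862 + 797)/797 + 539185 = (½)*(1/797)*2659 + 539185 = 2659/1594 + 539185 = 859463549/1594 ≈ 5.3919e+5)
O = 36427912 (O = -16 + 8*(4295268 + 258223) = -16 + 8*4553491 = -16 + 36427928 = 36427912)
o/O = (859463549/1594)/36427912 = (859463549/1594)*(1/36427912) = 859463549/58066091728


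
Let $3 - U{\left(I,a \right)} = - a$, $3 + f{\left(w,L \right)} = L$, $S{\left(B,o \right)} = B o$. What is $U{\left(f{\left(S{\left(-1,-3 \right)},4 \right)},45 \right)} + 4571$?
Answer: $4619$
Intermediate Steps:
$f{\left(w,L \right)} = -3 + L$
$U{\left(I,a \right)} = 3 + a$ ($U{\left(I,a \right)} = 3 - - a = 3 + a$)
$U{\left(f{\left(S{\left(-1,-3 \right)},4 \right)},45 \right)} + 4571 = \left(3 + 45\right) + 4571 = 48 + 4571 = 4619$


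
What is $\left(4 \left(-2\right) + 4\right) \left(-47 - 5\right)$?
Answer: $208$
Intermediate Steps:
$\left(4 \left(-2\right) + 4\right) \left(-47 - 5\right) = \left(-8 + 4\right) \left(-47 + \left(-19 + 14\right)\right) = - 4 \left(-47 - 5\right) = \left(-4\right) \left(-52\right) = 208$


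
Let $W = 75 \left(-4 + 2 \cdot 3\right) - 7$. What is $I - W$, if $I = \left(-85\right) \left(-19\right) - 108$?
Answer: $1364$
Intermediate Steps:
$I = 1507$ ($I = 1615 - 108 = 1507$)
$W = 143$ ($W = 75 \left(-4 + 6\right) - 7 = 75 \cdot 2 - 7 = 150 - 7 = 143$)
$I - W = 1507 - 143 = 1364$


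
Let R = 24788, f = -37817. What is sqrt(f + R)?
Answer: I*sqrt(13029) ≈ 114.14*I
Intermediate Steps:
sqrt(f + R) = sqrt(-37817 + 24788) = sqrt(-13029) = I*sqrt(13029)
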